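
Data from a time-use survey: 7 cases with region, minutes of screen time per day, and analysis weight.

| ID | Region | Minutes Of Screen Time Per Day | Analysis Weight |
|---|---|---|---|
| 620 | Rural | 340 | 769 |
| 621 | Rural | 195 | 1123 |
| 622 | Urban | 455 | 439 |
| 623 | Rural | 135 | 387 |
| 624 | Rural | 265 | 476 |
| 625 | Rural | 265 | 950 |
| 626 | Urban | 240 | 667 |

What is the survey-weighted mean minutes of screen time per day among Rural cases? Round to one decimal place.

Rural rows: 620, 621, 623, 624, 625
Weighted sum = 340×769 + 195×1123 + 135×387 + 265×476 + 265×950
  = 261460 + 218985 + 52245 + 126140 + 251750 = 910580
Sum of weights = 769 + 1123 + 387 + 476 + 950 = 3705
Weighted mean = 910580 / 3705 = 245.77058

245.8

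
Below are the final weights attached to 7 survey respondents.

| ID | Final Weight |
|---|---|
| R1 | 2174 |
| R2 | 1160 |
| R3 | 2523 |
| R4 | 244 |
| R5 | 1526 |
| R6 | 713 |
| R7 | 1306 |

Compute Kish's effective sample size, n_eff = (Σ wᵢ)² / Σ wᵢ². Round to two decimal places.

Σ wᵢ = 2174 + 1160 + 2523 + 244 + 1526 + 713 + 1306 = 9646
Σ wᵢ² = 4726276 + 1345600 + 6365529 + 59536 + 2328676 + 508369 + 1705636 = 17039622
n_eff = 9646² / 17039622 = 93045316 / 17039622 = 5.460527

5.46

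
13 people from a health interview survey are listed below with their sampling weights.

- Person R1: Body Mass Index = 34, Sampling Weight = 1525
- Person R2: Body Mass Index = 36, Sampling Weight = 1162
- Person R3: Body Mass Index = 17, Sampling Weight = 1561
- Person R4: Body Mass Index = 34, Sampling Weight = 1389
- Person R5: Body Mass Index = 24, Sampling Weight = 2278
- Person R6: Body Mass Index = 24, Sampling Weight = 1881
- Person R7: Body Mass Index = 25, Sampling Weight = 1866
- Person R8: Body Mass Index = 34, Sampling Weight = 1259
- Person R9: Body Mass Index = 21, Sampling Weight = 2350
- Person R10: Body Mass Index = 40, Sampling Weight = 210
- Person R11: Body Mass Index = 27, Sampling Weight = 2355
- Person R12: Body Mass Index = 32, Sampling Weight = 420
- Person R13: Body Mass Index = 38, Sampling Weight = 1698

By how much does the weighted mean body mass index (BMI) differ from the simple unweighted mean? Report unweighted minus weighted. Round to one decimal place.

Unweighted sum = 386
Unweighted mean = 386 / 13 = 29.692308
Weighted sum = 556016
Sum of weights = 19954
Weighted mean = 556016 / 19954 = 27.864889
Difference (unweighted minus weighted) = 1.8274184

1.8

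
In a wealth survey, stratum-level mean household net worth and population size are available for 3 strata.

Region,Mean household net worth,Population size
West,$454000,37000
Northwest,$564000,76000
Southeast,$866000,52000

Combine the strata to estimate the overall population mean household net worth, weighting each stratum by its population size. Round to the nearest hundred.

634500

Σ Nₕ·x̄ₕ = 454000×37000 + 564000×76000 + 866000×52000
  = 16798000000 + 42864000000 + 45032000000 = 104694000000
Σ Nₕ = 37000 + 76000 + 52000 = 165000
Overall mean = 104694000000 / 165000 = 634509.09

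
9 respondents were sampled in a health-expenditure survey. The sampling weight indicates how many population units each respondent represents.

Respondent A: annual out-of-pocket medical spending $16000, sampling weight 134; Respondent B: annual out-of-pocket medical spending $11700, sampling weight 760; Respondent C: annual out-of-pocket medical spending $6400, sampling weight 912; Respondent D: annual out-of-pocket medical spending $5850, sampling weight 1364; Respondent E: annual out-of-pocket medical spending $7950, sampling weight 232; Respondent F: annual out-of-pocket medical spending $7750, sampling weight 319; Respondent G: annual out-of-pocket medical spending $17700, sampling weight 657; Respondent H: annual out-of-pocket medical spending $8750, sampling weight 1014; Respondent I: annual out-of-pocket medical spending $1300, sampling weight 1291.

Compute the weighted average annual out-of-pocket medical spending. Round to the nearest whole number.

7683

Weighted sum = 16000×134 + 11700×760 + 6400×912 + 5850×1364 + 7950×232 + 7750×319 + 17700×657 + 8750×1014 + 1300×1291
  = 2144000 + 8892000 + 5836800 + 7979400 + 1844400 + 2472250 + 11628900 + 8872500 + 1678300 = 51348550
Sum of weights = 134 + 760 + 912 + 1364 + 232 + 319 + 657 + 1014 + 1291 = 6683
Weighted mean = 51348550 / 6683 = 7683.458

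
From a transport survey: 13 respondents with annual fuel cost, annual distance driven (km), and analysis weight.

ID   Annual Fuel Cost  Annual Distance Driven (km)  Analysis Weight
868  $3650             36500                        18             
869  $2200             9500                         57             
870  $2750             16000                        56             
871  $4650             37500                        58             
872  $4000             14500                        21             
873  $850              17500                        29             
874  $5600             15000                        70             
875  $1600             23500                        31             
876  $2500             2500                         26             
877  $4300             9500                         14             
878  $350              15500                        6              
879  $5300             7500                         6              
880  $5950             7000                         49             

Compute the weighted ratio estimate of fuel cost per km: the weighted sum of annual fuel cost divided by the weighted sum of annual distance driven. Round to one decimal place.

0.2

Σ wᵢ·y = 1615700
Σ wᵢ·x = 7539000
Ratio = 1615700 / 7539000 = 0.21431224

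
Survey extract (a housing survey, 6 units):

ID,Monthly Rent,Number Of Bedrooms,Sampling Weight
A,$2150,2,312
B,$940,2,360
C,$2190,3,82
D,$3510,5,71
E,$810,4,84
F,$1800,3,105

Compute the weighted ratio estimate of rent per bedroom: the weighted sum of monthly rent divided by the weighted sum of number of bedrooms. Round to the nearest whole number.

653

Σ wᵢ·y = 2150×312 + 940×360 + 2190×82 + 3510×71 + 810×84 + 1800×105
  = 670800 + 338400 + 179580 + 249210 + 68040 + 189000 = 1695030
Σ wᵢ·x = 2×312 + 2×360 + 3×82 + 5×71 + 4×84 + 3×105
  = 2596
Ratio = 1695030 / 2596 = 652.93914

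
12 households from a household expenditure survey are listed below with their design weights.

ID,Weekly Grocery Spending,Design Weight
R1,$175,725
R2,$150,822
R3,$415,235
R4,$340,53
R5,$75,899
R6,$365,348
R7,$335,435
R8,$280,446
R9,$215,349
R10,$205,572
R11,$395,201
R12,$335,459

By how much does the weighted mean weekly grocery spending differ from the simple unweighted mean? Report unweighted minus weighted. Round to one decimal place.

Unweighted sum = 3285
Unweighted mean = 3285 / 12 = 273.75
Weighted sum = 175×725 + 150×822 + 415×235 + 340×53 + 75×899 + 365×348 + 335×435 + 280×446 + 215×349 + 205×572 + 395×201 + 335×459
  = 126875 + 123300 + 97525 + 18020 + 67425 + 127020 + 145725 + 124880 + 75035 + 117260 + 79395 + 153765 = 1256225
Sum of weights = 725 + 822 + 235 + 53 + 899 + 348 + 435 + 446 + 349 + 572 + 201 + 459 = 5544
Weighted mean = 1256225 / 5544 = 226.59181
Difference (unweighted minus weighted) = 47.158189

47.2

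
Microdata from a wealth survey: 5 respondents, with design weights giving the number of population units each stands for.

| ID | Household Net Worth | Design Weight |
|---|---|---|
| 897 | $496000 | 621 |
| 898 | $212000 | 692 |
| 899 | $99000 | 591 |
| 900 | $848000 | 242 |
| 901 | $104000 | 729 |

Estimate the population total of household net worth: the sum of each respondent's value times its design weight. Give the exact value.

Weighted total = 496000×621 + 212000×692 + 99000×591 + 848000×242 + 104000×729
  = 308016000 + 146704000 + 58509000 + 205216000 + 75816000 = 794261000

794261000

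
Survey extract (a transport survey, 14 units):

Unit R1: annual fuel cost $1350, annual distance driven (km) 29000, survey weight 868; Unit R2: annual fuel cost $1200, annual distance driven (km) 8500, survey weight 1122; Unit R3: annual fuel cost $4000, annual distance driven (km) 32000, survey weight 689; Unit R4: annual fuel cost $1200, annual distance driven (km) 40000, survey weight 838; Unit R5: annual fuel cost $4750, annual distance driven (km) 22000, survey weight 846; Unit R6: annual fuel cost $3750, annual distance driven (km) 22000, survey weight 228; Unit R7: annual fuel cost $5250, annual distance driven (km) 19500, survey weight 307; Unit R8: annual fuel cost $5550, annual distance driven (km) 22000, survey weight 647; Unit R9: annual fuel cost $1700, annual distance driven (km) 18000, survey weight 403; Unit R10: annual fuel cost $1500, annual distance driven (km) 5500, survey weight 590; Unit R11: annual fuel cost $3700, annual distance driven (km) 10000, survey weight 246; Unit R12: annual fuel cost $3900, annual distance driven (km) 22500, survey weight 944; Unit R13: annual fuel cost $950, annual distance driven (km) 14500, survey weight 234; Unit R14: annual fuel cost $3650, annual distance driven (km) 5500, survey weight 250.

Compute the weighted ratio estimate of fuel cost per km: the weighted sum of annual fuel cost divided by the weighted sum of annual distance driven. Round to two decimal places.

0.14

Σ wᵢ·y = 23652600
Σ wᵢ·x = 173092500
Ratio = 23652600 / 173092500 = 0.13664717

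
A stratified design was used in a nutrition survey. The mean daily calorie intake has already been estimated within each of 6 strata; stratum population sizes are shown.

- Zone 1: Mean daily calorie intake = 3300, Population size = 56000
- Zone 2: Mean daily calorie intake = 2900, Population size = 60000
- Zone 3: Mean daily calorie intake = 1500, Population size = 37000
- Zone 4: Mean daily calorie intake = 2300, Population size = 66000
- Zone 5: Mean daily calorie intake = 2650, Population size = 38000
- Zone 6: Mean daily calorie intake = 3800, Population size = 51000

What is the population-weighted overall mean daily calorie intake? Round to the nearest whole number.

2794

Σ Nₕ·x̄ₕ = 860600000
Σ Nₕ = 308000
Overall mean = 860600000 / 308000 = 2794.1558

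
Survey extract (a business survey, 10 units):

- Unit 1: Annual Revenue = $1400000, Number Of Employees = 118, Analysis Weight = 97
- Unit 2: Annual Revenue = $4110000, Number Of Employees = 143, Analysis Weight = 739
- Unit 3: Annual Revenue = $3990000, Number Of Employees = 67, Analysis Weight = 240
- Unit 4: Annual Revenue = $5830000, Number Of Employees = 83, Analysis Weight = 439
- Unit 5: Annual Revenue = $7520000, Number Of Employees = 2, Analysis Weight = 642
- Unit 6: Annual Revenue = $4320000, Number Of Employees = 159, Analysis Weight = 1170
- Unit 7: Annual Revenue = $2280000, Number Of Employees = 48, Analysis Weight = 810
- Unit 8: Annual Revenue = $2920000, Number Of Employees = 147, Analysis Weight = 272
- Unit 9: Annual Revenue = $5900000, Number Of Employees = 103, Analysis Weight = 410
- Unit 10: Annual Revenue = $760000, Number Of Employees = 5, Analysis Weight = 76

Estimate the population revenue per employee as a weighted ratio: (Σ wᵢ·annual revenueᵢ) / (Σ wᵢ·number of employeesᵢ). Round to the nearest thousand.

Σ wᵢ·y = 1400000×97 + 4110000×739 + 3990000×240 + 5830000×439 + 7520000×642 + 4320000×1170 + 2280000×810 + 2920000×272 + 5900000×410 + 760000×76
  = 21690100000
Σ wᵢ·x = 478428
Ratio = 21690100000 / 478428 = 45336.184

45000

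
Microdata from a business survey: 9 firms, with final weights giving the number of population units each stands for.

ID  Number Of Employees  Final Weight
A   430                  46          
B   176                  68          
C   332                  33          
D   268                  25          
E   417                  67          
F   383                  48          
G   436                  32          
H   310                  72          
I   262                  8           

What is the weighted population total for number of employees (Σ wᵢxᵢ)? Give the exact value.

134095

Weighted total = 430×46 + 176×68 + 332×33 + 268×25 + 417×67 + 383×48 + 436×32 + 310×72 + 262×8
  = 134095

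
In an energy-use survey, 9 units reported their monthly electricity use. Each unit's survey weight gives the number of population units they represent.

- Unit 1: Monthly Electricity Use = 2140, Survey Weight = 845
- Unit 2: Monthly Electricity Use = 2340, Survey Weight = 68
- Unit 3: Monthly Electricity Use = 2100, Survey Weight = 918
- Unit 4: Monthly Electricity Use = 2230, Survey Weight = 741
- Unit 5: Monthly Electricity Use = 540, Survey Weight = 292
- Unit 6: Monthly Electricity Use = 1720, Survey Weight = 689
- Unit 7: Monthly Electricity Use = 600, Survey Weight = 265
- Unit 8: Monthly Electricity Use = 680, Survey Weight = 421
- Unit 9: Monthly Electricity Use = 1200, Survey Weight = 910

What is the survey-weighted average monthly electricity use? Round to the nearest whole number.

Weighted sum = 8427690
Sum of weights = 845 + 68 + 918 + 741 + 292 + 689 + 265 + 421 + 910 = 5149
Weighted mean = 8427690 / 5149 = 1636.7625

1637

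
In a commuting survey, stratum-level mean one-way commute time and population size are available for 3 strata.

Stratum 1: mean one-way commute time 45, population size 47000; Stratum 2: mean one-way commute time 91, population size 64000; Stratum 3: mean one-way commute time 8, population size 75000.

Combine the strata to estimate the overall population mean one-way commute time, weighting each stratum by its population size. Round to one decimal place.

Σ Nₕ·x̄ₕ = 45×47000 + 91×64000 + 8×75000
  = 2115000 + 5824000 + 600000 = 8539000
Σ Nₕ = 47000 + 64000 + 75000 = 186000
Overall mean = 8539000 / 186000 = 45.908602

45.9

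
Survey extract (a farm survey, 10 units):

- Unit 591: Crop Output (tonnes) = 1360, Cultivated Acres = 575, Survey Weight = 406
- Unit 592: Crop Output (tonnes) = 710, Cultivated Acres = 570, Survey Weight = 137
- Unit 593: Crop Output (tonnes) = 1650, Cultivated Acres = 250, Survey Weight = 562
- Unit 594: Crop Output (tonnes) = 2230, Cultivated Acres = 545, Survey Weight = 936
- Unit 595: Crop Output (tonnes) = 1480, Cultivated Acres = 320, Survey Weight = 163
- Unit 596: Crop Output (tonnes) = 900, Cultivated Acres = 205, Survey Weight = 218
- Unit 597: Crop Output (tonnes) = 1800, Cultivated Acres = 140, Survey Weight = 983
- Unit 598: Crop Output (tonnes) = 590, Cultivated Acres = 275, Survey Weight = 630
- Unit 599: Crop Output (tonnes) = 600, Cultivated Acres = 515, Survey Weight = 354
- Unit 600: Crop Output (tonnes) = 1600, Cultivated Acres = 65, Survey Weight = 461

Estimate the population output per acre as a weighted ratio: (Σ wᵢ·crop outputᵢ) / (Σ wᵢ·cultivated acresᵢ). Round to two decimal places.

4.55

Σ wᵢ·y = 7192550
Σ wᵢ·x = 575×406 + 570×137 + 250×562 + 545×936 + 320×163 + 205×218 + 140×983 + 275×630 + 515×354 + 65×461
  = 233450 + 78090 + 140500 + 510120 + 52160 + 44690 + 137620 + 173250 + 182310 + 29965 = 1582155
Ratio = 7192550 / 1582155 = 4.5460464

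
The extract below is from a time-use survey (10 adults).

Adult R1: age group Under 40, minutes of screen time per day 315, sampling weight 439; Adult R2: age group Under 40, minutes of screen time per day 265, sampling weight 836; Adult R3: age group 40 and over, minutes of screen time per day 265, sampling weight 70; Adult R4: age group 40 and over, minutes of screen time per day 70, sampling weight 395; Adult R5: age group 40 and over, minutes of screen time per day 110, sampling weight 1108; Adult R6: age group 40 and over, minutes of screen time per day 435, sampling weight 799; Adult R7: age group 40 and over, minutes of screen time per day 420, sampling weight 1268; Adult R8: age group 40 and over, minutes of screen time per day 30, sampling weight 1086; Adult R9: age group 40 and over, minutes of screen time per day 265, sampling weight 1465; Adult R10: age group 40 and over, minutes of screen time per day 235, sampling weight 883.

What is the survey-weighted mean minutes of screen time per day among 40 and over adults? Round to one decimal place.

237.0

40 and over rows: R3, R4, R5, R6, R7, R8, R9, R10
Weighted sum = 1676515
Sum of weights = 70 + 395 + 1108 + 799 + 1268 + 1086 + 1465 + 883 = 7074
Weighted mean = 1676515 / 7074 = 236.99675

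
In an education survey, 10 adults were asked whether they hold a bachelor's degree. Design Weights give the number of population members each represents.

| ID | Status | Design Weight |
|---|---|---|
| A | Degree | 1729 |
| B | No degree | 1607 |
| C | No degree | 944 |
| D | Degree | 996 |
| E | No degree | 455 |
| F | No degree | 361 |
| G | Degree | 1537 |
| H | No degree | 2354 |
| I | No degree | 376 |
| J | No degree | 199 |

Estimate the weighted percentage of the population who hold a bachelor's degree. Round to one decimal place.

Sum of weights for 'Degree' = 1729 + 996 + 1537 = 4262
Total weight = 1729 + 1607 + 944 + 996 + 455 + 361 + 1537 + 2354 + 376 + 199 = 10558
Weighted proportion = 4262 / 10558 = 0.40367494 → 40.367494%

40.4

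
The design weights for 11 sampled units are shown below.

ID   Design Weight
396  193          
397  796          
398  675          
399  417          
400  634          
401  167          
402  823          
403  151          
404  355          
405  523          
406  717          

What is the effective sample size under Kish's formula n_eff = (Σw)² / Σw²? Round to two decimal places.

Σ wᵢ = 5451
Σ wᵢ² = 3343997
n_eff = 5451² / 3343997 = 29713401 / 3343997 = 8.8855944

8.89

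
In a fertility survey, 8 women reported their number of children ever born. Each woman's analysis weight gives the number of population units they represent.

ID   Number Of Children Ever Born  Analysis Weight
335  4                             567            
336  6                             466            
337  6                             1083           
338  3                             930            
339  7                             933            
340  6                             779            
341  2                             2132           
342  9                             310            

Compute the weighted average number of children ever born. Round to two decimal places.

Weighted sum = 4×567 + 6×466 + 6×1083 + 3×930 + 7×933 + 6×779 + 2×2132 + 9×310
  = 2268 + 2796 + 6498 + 2790 + 6531 + 4674 + 4264 + 2790 = 32611
Sum of weights = 567 + 466 + 1083 + 930 + 933 + 779 + 2132 + 310 = 7200
Weighted mean = 32611 / 7200 = 4.5293056

4.53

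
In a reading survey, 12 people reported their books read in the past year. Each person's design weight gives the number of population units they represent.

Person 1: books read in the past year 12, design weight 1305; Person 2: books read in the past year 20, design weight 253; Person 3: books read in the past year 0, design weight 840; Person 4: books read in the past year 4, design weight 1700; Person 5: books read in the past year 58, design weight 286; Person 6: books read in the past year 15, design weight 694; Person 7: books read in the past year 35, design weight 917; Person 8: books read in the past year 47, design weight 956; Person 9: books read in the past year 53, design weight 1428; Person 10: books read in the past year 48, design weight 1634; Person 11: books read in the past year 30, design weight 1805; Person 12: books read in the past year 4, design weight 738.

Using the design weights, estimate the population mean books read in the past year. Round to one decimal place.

Weighted sum = 12×1305 + 20×253 + 0×840 + 4×1700 + 58×286 + 15×694 + 35×917 + 47×956 + 53×1428 + 48×1634 + 30×1805 + 4×738
  = 15660 + 5060 + 0 + 6800 + 16588 + 10410 + 32095 + 44932 + 75684 + 78432 + 54150 + 2952 = 342763
Sum of weights = 1305 + 253 + 840 + 1700 + 286 + 694 + 917 + 956 + 1428 + 1634 + 1805 + 738 = 12556
Weighted mean = 342763 / 12556 = 27.298742

27.3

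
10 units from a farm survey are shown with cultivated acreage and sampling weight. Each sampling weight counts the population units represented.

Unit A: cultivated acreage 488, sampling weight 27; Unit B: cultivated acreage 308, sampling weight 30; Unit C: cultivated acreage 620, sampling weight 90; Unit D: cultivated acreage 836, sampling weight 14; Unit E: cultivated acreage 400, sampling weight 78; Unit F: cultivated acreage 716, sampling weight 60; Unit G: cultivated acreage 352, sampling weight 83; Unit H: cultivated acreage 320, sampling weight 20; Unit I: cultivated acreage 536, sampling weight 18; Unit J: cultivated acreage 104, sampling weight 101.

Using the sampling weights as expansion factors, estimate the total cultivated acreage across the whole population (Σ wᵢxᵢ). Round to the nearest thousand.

220000

Weighted total = 488×27 + 308×30 + 620×90 + 836×14 + 400×78 + 716×60 + 352×83 + 320×20 + 536×18 + 104×101
  = 13176 + 9240 + 55800 + 11704 + 31200 + 42960 + 29216 + 6400 + 9648 + 10504 = 219848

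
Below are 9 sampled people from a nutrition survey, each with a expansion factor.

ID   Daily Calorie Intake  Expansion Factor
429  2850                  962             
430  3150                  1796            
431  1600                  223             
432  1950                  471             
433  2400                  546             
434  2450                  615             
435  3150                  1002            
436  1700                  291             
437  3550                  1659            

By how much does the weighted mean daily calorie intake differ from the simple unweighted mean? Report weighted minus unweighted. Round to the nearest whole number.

Unweighted sum = 2850 + 3150 + 1600 + 1950 + 2400 + 2450 + 3150 + 1700 + 3550 = 22800
Unweighted mean = 22800 / 9 = 2533.3333
Weighted sum = 2850×962 + 3150×1796 + 1600×223 + 1950×471 + 2400×546 + 2450×615 + 3150×1002 + 1700×291 + 3550×1659
  = 2741700 + 5657400 + 356800 + 918450 + 1310400 + 1506750 + 3156300 + 494700 + 5889450 = 22031950
Sum of weights = 962 + 1796 + 223 + 471 + 546 + 615 + 1002 + 291 + 1659 = 7565
Weighted mean = 22031950 / 7565 = 2912.3529
Difference (weighted minus unweighted) = 379.01961

379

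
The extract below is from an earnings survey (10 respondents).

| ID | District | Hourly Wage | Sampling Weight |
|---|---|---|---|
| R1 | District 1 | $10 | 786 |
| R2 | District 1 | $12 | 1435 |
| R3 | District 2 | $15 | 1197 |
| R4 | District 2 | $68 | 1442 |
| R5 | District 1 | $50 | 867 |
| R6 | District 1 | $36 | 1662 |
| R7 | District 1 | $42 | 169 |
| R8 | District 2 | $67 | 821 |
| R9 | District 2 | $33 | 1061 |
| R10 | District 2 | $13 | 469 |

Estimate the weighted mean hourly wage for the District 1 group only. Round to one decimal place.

27.5

District 1 rows: R1, R2, R5, R6, R7
Weighted sum = 10×786 + 12×1435 + 50×867 + 36×1662 + 42×169
  = 135360
Sum of weights = 4919
Weighted mean = 135360 / 4919 = 27.517788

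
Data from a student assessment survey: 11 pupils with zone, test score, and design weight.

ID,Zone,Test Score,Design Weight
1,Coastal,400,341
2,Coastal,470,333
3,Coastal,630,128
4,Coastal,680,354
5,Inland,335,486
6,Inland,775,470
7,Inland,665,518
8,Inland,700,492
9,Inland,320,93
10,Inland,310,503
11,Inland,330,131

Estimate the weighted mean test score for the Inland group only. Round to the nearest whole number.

537

Inland rows: 5, 6, 7, 8, 9, 10, 11
Weighted sum = 335×486 + 775×470 + 665×518 + 700×492 + 320×93 + 310×503 + 330×131
  = 1444850
Sum of weights = 486 + 470 + 518 + 492 + 93 + 503 + 131 = 2693
Weighted mean = 1444850 / 2693 = 536.52061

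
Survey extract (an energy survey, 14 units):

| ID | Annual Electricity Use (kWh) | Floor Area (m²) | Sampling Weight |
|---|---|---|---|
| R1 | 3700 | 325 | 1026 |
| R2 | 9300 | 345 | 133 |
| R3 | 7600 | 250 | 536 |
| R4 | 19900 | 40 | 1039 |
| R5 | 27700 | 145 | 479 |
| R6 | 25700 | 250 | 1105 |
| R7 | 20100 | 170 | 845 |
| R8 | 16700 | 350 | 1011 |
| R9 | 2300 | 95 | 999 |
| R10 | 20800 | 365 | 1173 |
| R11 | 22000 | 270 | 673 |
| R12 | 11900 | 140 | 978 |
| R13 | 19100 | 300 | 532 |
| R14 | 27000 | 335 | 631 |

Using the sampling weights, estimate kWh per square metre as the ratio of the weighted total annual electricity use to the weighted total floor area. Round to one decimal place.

71.1

Σ wᵢ·y = 185656300
Σ wᵢ·x = 2610765
Ratio = 185656300 / 2610765 = 71.111839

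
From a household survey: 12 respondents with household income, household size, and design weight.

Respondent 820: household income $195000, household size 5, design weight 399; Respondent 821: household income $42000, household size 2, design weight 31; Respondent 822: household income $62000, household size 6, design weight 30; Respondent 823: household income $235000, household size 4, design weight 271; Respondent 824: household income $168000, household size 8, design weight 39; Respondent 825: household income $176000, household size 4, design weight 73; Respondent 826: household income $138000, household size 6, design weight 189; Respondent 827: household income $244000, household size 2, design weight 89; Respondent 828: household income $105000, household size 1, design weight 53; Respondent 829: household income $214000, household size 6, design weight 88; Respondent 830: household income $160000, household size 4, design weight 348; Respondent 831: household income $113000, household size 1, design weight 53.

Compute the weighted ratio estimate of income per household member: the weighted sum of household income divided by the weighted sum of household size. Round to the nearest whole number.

41018

Σ wᵢ·y = 195000×399 + 42000×31 + 62000×30 + 235000×271 + 168000×39 + 176000×73 + 138000×189 + 244000×89 + 105000×53 + 214000×88 + 160000×348 + 113000×53
  = 77805000 + 1302000 + 1860000 + 63685000 + 6552000 + 12848000 + 26082000 + 21716000 + 5565000 + 18832000 + 55680000 + 5989000 = 297916000
Σ wᵢ·x = 5×399 + 2×31 + 6×30 + 4×271 + 8×39 + 4×73 + 6×189 + 2×89 + 1×53 + 6×88 + 4×348 + 1×53
  = 1995 + 62 + 180 + 1084 + 312 + 292 + 1134 + 178 + 53 + 528 + 1392 + 53 = 7263
Ratio = 297916000 / 7263 = 41018.312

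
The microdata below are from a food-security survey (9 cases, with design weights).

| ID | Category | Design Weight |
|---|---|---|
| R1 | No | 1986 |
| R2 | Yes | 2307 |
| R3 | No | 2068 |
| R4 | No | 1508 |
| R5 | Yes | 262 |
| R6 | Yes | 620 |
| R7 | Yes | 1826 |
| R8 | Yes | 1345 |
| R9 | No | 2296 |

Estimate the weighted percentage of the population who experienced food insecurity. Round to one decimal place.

Sum of weights for 'Yes' = 2307 + 262 + 620 + 1826 + 1345 = 6360
Total weight = 1986 + 2307 + 2068 + 1508 + 262 + 620 + 1826 + 1345 + 2296 = 14218
Weighted proportion = 6360 / 14218 = 0.4473203 → 44.73203%

44.7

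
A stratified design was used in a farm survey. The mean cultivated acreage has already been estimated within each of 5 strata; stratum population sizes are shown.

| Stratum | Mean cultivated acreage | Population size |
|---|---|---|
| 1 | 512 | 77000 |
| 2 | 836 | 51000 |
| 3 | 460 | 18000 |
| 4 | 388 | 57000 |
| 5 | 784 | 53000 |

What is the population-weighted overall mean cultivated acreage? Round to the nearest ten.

Σ Nₕ·x̄ₕ = 512×77000 + 836×51000 + 460×18000 + 388×57000 + 784×53000
  = 39424000 + 42636000 + 8280000 + 22116000 + 41552000 = 154008000
Σ Nₕ = 77000 + 51000 + 18000 + 57000 + 53000 = 256000
Overall mean = 154008000 / 256000 = 601.59375

600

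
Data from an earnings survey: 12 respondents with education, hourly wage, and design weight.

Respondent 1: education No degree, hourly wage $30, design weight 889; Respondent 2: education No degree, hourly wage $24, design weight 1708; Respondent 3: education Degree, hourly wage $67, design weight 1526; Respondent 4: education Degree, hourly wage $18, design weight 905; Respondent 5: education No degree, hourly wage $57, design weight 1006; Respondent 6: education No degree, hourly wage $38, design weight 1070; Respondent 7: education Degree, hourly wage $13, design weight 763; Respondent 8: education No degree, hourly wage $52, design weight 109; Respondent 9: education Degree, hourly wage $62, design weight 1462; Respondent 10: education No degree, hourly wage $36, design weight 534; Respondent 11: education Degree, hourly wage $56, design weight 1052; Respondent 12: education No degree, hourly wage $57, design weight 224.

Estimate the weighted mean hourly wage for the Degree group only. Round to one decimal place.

48.7

Degree rows: 3, 4, 7, 9, 11
Weighted sum = 67×1526 + 18×905 + 13×763 + 62×1462 + 56×1052
  = 278007
Sum of weights = 1526 + 905 + 763 + 1462 + 1052 = 5708
Weighted mean = 278007 / 5708 = 48.7048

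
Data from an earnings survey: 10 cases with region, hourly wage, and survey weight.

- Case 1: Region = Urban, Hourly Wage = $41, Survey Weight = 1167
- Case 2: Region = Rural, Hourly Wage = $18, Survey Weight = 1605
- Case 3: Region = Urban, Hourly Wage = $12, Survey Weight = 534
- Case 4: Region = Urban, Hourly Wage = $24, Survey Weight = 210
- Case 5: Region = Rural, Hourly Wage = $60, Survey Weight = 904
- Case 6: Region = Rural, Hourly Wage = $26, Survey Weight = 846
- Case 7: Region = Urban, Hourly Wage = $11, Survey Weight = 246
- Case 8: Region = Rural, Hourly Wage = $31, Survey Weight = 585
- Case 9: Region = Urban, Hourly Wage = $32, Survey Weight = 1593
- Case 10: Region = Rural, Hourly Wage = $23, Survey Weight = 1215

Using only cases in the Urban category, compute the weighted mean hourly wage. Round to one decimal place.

Urban rows: 1, 3, 4, 7, 9
Weighted sum = 41×1167 + 12×534 + 24×210 + 11×246 + 32×1593
  = 112977
Sum of weights = 3750
Weighted mean = 112977 / 3750 = 30.1272

30.1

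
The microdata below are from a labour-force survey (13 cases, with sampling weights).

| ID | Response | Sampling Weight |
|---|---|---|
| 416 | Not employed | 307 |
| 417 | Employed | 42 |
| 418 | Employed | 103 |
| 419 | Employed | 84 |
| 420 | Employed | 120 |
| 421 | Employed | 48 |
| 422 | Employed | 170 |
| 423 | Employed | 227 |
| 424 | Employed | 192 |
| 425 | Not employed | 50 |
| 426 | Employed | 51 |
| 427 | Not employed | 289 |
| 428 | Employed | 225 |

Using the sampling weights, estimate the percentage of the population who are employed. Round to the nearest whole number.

66

Sum of weights for 'Employed' = 42 + 103 + 84 + 120 + 48 + 170 + 227 + 192 + 51 + 225 = 1262
Total weight = 1908
Weighted proportion = 1262 / 1908 = 0.66142558 → 66.142558%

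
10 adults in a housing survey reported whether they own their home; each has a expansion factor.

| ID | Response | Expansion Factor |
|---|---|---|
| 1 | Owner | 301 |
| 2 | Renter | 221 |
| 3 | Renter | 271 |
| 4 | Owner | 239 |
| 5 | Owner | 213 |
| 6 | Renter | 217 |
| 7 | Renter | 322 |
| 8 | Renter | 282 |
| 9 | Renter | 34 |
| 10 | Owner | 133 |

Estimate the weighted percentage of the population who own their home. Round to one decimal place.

39.7

Sum of weights for 'Owner' = 301 + 239 + 213 + 133 = 886
Total weight = 301 + 221 + 271 + 239 + 213 + 217 + 322 + 282 + 34 + 133 = 2233
Weighted proportion = 886 / 2233 = 0.39677564 → 39.677564%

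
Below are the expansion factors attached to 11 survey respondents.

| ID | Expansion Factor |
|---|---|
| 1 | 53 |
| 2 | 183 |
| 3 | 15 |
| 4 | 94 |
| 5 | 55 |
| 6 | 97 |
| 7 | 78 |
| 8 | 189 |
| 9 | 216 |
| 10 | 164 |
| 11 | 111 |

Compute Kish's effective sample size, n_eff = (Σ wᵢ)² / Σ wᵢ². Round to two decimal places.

Σ wᵢ = 53 + 183 + 15 + 94 + 55 + 97 + 78 + 189 + 216 + 164 + 111 = 1255
Σ wᵢ² = 185471
n_eff = 1255² / 185471 = 1575025 / 185471 = 8.4920284

8.49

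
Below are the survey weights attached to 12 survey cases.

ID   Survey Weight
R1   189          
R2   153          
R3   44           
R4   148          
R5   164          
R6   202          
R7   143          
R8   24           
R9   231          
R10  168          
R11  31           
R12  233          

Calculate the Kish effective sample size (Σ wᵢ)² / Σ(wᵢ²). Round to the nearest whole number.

Σ wᵢ = 189 + 153 + 44 + 148 + 164 + 202 + 143 + 24 + 231 + 168 + 31 + 233 = 1730
Σ wᵢ² = 308530
n_eff = 1730² / 308530 = 2992900 / 308530 = 9.7005153

10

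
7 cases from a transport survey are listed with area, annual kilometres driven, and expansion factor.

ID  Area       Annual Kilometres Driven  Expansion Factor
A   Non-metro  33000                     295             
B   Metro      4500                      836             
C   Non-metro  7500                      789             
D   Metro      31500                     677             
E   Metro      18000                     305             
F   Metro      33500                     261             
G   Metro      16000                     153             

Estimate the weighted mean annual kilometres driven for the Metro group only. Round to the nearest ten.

Metro rows: B, D, E, F, G
Weighted sum = 4500×836 + 31500×677 + 18000×305 + 33500×261 + 16000×153
  = 3762000 + 21325500 + 5490000 + 8743500 + 2448000 = 41769000
Sum of weights = 836 + 677 + 305 + 261 + 153 = 2232
Weighted mean = 41769000 / 2232 = 18713.71

18710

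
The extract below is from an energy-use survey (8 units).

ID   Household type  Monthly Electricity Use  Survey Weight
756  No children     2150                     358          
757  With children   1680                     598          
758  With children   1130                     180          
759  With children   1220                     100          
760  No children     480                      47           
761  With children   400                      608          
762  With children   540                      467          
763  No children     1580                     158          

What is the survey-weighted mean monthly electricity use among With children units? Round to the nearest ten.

930

With children rows: 757, 758, 759, 761, 762
Weighted sum = 1680×598 + 1130×180 + 1220×100 + 400×608 + 540×467
  = 1825420
Sum of weights = 598 + 180 + 100 + 608 + 467 = 1953
Weighted mean = 1825420 / 1953 = 934.67486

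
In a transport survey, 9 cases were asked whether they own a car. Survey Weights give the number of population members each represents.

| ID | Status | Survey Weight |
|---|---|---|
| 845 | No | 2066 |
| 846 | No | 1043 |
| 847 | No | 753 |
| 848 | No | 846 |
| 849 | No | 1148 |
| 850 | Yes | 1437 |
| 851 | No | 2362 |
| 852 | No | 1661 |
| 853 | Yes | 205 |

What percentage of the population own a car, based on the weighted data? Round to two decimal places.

Sum of weights for 'Yes' = 1437 + 205 = 1642
Total weight = 2066 + 1043 + 753 + 846 + 1148 + 1437 + 2362 + 1661 + 205 = 11521
Weighted proportion = 1642 / 11521 = 0.14252235 → 14.252235%

14.25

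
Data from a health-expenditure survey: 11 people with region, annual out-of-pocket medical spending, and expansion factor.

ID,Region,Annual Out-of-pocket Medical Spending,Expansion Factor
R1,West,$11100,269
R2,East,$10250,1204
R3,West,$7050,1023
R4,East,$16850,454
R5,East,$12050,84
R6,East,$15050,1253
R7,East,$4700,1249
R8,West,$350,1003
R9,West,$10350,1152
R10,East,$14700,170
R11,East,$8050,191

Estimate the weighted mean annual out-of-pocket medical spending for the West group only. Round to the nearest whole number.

6519

West rows: R1, R3, R8, R9
Weighted sum = 11100×269 + 7050×1023 + 350×1003 + 10350×1152
  = 2985900 + 7212150 + 351050 + 11923200 = 22472300
Sum of weights = 269 + 1023 + 1003 + 1152 = 3447
Weighted mean = 22472300 / 3447 = 6519.3792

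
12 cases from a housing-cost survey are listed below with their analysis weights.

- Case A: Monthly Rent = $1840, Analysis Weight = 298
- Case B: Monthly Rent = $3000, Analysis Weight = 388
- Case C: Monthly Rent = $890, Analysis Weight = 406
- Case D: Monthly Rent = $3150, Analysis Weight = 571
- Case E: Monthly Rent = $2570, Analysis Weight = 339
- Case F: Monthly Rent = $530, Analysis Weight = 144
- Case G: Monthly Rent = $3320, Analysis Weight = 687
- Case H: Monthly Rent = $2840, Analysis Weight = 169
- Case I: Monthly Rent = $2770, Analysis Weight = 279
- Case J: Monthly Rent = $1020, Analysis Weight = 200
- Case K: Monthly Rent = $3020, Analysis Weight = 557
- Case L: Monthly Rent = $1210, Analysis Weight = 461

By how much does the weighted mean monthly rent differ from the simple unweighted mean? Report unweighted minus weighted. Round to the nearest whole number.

Unweighted sum = 1840 + 3000 + 890 + 3150 + 2570 + 530 + 3320 + 2840 + 2770 + 1020 + 3020 + 1210 = 26160
Unweighted mean = 26160 / 12 = 2180
Weighted sum = 1840×298 + 3000×388 + 890×406 + 3150×571 + 2570×339 + 530×144 + 3320×687 + 2840×169 + 2770×279 + 1020×200 + 3020×557 + 1210×461
  = 548320 + 1164000 + 361340 + 1798650 + 871230 + 76320 + 2280840 + 479960 + 772830 + 204000 + 1682140 + 557810 = 10797440
Sum of weights = 298 + 388 + 406 + 571 + 339 + 144 + 687 + 169 + 279 + 200 + 557 + 461 = 4499
Weighted mean = 10797440 / 4499 = 2399.9644
Difference (unweighted minus weighted) = -219.96444

-220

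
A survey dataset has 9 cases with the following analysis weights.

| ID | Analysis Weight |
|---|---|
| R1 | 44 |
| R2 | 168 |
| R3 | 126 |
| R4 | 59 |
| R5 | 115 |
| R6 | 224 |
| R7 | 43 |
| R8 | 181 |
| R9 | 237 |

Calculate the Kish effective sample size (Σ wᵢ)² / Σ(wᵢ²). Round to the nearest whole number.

7

Σ wᵢ = 44 + 168 + 126 + 59 + 115 + 224 + 43 + 181 + 237 = 1197
Σ wᵢ² = 1936 + 28224 + 15876 + 3481 + 13225 + 50176 + 1849 + 32761 + 56169 = 203697
n_eff = 1197² / 203697 = 1432809 / 203697 = 7.0340211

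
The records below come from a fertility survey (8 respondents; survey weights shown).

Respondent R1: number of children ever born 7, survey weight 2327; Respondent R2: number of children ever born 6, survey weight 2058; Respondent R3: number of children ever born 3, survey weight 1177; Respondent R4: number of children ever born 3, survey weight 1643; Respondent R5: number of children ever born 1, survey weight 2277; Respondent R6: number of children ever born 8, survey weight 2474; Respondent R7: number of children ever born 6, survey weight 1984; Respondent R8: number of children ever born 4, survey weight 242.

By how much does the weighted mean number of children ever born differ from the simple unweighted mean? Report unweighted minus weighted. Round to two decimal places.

-0.33

Unweighted sum = 7 + 6 + 3 + 3 + 1 + 8 + 6 + 4 = 38
Unweighted mean = 38 / 8 = 4.75
Weighted sum = 72038
Sum of weights = 14182
Weighted mean = 72038 / 14182 = 5.0795374
Difference (unweighted minus weighted) = -0.32953744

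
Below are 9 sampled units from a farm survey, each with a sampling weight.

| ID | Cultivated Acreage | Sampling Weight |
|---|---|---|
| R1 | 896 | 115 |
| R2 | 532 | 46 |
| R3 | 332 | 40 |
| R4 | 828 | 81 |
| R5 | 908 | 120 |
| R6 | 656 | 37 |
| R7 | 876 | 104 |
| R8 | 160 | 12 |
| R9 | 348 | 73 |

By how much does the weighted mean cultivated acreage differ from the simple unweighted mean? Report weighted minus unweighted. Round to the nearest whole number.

Unweighted sum = 896 + 532 + 332 + 828 + 908 + 656 + 876 + 160 + 348 = 5536
Unweighted mean = 5536 / 9 = 615.11111
Weighted sum = 896×115 + 532×46 + 332×40 + 828×81 + 908×120 + 656×37 + 876×104 + 160×12 + 348×73
  = 103040 + 24472 + 13280 + 67068 + 108960 + 24272 + 91104 + 1920 + 25404 = 459520
Sum of weights = 115 + 46 + 40 + 81 + 120 + 37 + 104 + 12 + 73 = 628
Weighted mean = 459520 / 628 = 731.71975
Difference (weighted minus unweighted) = 116.60863

117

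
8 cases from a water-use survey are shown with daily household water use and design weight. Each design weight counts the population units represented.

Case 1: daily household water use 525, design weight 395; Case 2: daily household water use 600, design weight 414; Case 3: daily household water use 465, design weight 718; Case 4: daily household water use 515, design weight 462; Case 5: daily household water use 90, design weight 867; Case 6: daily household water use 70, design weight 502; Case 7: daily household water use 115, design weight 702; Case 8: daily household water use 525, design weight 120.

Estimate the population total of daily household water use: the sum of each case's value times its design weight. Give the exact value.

Weighted total = 525×395 + 600×414 + 465×718 + 515×462 + 90×867 + 70×502 + 115×702 + 525×120
  = 207375 + 248400 + 333870 + 237930 + 78030 + 35140 + 80730 + 63000 = 1284475

1284475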